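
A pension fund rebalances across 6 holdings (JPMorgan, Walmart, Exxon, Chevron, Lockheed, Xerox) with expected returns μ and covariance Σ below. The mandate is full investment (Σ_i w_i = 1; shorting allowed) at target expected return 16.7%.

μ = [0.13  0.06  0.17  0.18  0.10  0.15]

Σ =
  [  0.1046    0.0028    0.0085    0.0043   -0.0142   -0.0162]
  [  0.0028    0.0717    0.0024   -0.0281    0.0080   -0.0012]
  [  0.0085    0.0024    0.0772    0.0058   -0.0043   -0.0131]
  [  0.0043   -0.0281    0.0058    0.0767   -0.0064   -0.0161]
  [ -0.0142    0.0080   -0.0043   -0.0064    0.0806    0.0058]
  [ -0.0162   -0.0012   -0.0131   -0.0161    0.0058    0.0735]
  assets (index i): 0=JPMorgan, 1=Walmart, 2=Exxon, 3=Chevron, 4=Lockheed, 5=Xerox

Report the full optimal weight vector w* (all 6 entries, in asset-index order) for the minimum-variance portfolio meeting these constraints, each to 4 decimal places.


u=Σ⁻¹μ = [1.5937  2.0353  2.3692  3.6907  1.4842  3.5389]
v=Σ⁻¹𝟙 = [12.2983  21.8527  13.7709  25.3955  13.4555  23.6283]
a=μᵀu=2.075641  b=𝟙ᵀu=14.711999  c=𝟙ᵀv=110.401348  D=ac−b²=12.710597
λ₁=(c·0.167−b)/D = (110.401348·0.167−14.711999)/12.710597 = 0.293065
λ₂=(a−b·0.167)/D = (2.075641−14.711999·0.167)/12.710597 = -0.029996
w* = 0.293065·u + -0.029996·v:
  w_0 = 0.293065·1.5937 + -0.029996·12.2983 = 0.0982  (JPMorgan)
  w_1 = 0.293065·2.0353 + -0.029996·21.8527 = -0.0590  (Walmart)
  w_2 = 0.293065·2.3692 + -0.029996·13.7709 = 0.2813  (Exxon)
  w_3 = 0.293065·3.6907 + -0.029996·25.3955 = 0.3198  (Chevron)
  w_4 = 0.293065·1.4842 + -0.029996·13.4555 = 0.0314  (Lockheed)
  w_5 = 0.293065·3.5389 + -0.029996·23.6283 = 0.3284  (Xerox)
Σw_i=1.0000  μᵀw=0.1670
σ²=wᵀΣw=λ₁·μ_p+λ₂ = 0.293065·0.167 + -0.029996 = 0.018946 ≈ 0.0189

0.0982  -0.0590  0.2813  0.3198  0.0314  0.3284


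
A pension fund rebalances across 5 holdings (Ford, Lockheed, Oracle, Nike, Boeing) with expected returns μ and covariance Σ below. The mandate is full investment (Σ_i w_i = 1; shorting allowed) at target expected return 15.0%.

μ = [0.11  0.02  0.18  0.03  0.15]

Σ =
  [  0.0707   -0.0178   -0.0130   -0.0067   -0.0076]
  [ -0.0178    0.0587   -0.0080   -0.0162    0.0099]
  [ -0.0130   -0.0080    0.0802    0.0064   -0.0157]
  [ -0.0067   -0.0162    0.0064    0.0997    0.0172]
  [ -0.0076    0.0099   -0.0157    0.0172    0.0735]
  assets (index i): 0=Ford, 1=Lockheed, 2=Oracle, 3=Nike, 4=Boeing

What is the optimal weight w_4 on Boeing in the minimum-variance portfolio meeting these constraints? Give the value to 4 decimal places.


0.3437

u=Σ⁻¹μ = [2.7723  1.1390  3.3801  -0.0462  2.9069]
v=Σ⁻¹𝟙 = [28.4003  29.8011  21.7829  12.9411  14.1526]
a=μᵀu=1.370795  b=𝟙ᵀu=10.152092  c=𝟙ᵀv=107.077896  D=ac−b²=43.716863
λ₁=(c·0.150−b)/D = (107.077896·0.150−10.152092)/43.716863 = 0.135179
λ₂=(a−b·0.150)/D = (1.370795−10.152092·0.150)/43.716863 = -0.003477
w* = 0.135179·u + -0.003477·v:
  w_0 = 0.135179·2.7723 + -0.003477·28.4003 = 0.2760  (Ford)
  w_1 = 0.135179·1.1390 + -0.003477·29.8011 = 0.0503  (Lockheed)
  w_2 = 0.135179·3.3801 + -0.003477·21.7829 = 0.3812  (Oracle)
  w_3 = 0.135179·-0.0462 + -0.003477·12.9411 = -0.0512  (Nike)
  w_4 = 0.135179·2.9069 + -0.003477·14.1526 = 0.3437  (Boeing)
Σw_i=1.0000  μᵀw=0.1500
σ²=wᵀΣw=λ₁·μ_p+λ₂ = 0.135179·0.150 + -0.003477 = 0.016799 ≈ 0.0168


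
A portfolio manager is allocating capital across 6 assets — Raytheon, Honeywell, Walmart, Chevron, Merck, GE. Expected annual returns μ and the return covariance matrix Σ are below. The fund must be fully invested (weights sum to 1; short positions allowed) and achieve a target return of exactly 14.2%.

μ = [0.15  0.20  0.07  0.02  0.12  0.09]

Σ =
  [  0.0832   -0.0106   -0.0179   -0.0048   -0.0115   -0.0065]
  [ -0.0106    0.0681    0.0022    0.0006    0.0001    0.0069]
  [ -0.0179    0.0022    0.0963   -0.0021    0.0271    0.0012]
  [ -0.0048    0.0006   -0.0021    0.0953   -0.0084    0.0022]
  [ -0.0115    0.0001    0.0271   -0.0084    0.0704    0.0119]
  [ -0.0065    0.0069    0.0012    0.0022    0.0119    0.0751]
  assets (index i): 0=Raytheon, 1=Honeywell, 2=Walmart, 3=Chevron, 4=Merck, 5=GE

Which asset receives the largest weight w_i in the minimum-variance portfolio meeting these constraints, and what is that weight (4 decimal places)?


Honeywell (0.3227)

g=Σ⁻¹μ = [2.6973  3.2457  0.6448  0.4801  1.8106  0.8224]
h=Σ⁻¹𝟙 = [19.6464  16.1802  10.1029  12.5104  13.1490  10.9180]
a=μᵀg=1.399759  b=𝟙ᵀg=9.700909  c=𝟙ᵀh=82.506880  D=ac−b²=21.382142
λ₁=(c·0.142−b)/D = (82.506880·0.142−9.700909)/21.382142 = 0.094241
λ₂=(a−b·0.142)/D = (1.399759−9.700909·0.142)/21.382142 = 0.001040
w* = 0.094241·g + 0.001040·h:
  w_0 = 0.094241·2.6973 + 0.001040·19.6464 = 0.2746  (Raytheon)
  w_1 = 0.094241·3.2457 + 0.001040·16.1802 = 0.3227  (Honeywell)
  w_2 = 0.094241·0.6448 + 0.001040·10.1029 = 0.0713  (Walmart)
  w_3 = 0.094241·0.4801 + 0.001040·12.5104 = 0.0583  (Chevron)
  w_4 = 0.094241·1.8106 + 0.001040·13.1490 = 0.1843  (Merck)
  w_5 = 0.094241·0.8224 + 0.001040·10.9180 = 0.0889  (GE)
Σw_i=1.0000  μᵀw=0.1420
σ²=wᵀΣw=λ₁·μ_p+λ₂ = 0.094241·0.142 + 0.001040 = 0.014422 ≈ 0.0144


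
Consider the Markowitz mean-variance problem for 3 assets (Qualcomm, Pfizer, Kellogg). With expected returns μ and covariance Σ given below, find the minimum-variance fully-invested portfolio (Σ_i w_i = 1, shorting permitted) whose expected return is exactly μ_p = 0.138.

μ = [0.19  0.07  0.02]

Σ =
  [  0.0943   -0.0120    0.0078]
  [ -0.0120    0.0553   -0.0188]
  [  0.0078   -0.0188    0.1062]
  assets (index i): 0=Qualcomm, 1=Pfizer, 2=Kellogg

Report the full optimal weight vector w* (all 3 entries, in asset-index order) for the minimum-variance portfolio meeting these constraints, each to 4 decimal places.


x=Σ⁻¹μ = [2.2233  1.8693  0.3559]
y=Σ⁻¹𝟙 = [12.7467  25.2518  12.9502]
a=μᵀx=0.560391  b=𝟙ᵀx=4.448493  c=𝟙ᵀy=50.948621  D=ac−b²=8.762042
λ₁=(c·0.138−b)/D = (50.948621·0.138−4.448493)/8.762042 = 0.294728
λ₂=(a−b·0.138)/D = (0.560391−4.448493·0.138)/8.762042 = -0.006106
w* = 0.294728·x + -0.006106·y:
  w_0 = 0.294728·2.2233 + -0.006106·12.7467 = 0.5774  (Qualcomm)
  w_1 = 0.294728·1.8693 + -0.006106·25.2518 = 0.3967  (Pfizer)
  w_2 = 0.294728·0.3559 + -0.006106·12.9502 = 0.0258  (Kellogg)
Σw_i=1.0000  μᵀw=0.1380
σ²=wᵀΣw=λ₁·μ_p+λ₂ = 0.294728·0.138 + -0.006106 = 0.034566 ≈ 0.0346

0.5774  0.3967  0.0258


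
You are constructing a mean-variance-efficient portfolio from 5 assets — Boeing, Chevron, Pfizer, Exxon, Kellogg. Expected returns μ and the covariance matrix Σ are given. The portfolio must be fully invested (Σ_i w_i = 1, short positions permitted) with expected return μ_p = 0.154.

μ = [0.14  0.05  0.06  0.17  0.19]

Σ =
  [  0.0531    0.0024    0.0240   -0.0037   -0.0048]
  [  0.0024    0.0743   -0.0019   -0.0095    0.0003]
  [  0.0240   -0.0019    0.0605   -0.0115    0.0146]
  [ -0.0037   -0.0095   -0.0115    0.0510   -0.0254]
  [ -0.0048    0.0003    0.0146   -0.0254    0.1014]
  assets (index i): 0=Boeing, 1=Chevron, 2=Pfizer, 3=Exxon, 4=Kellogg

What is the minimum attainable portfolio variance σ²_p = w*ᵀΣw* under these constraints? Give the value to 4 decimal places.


0.0113

g=Σ⁻¹μ = [3.2957  1.2535  -0.0553  5.4916  3.4096]
h=Σ⁻¹𝟙 = [16.1369  17.7915  13.2449  35.8703  17.6514]
a=μᵀg=2.102160  b=𝟙ᵀg=13.395159  c=𝟙ᵀh=100.695061  D=ac−b²=32.246882
λ₁=(c·0.154−b)/D = (100.695061·0.154−13.395159)/32.246882 = 0.065491
λ₂=(a−b·0.154)/D = (2.102160−13.395159·0.154)/32.246882 = 0.001219
w* = 0.065491·g + 0.001219·h:
  w_0 = 0.065491·3.2957 + 0.001219·16.1369 = 0.2355  (Boeing)
  w_1 = 0.065491·1.2535 + 0.001219·17.7915 = 0.1038  (Chevron)
  w_2 = 0.065491·-0.0553 + 0.001219·13.2449 = 0.0125  (Pfizer)
  w_3 = 0.065491·5.4916 + 0.001219·35.8703 = 0.4034  (Exxon)
  w_4 = 0.065491·3.4096 + 0.001219·17.6514 = 0.2448  (Kellogg)
Σw_i=1.0000  μᵀw=0.1540
σ²=wᵀΣw=λ₁·μ_p+λ₂ = 0.065491·0.154 + 0.001219 = 0.011305 ≈ 0.0113


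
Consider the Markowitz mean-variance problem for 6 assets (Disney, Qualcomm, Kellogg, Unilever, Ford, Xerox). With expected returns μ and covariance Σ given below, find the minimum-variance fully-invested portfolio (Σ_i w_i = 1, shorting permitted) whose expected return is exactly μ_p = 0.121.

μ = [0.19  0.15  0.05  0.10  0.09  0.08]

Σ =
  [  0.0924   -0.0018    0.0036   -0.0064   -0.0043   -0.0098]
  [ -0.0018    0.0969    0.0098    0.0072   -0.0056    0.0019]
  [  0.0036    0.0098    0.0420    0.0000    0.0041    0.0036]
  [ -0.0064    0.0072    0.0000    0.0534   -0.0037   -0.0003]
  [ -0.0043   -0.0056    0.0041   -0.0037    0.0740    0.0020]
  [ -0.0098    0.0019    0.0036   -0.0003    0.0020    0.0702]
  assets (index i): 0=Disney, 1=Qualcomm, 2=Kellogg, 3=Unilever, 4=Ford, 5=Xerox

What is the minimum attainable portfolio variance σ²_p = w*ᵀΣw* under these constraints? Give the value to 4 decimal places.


u=Σ⁻¹μ = [2.4317  1.4611  0.3745  2.0798  1.5139  1.3861]
v=Σ⁻¹𝟙 = [13.9211  7.7785  18.1209  20.4358  14.5310  14.7220]
a=μᵀu=1.155011  b=𝟙ᵀu=9.246964  c=𝟙ᵀv=89.509305  D=ac−b²=17.877878
λ₁=(c·0.121−b)/D = (89.509305·0.121−9.246964)/17.877878 = 0.088582
λ₂=(a−b·0.121)/D = (1.155011−9.246964·0.121)/17.877878 = 0.002021
w* = 0.088582·u + 0.002021·v:
  w_0 = 0.088582·2.4317 + 0.002021·13.9211 = 0.2435  (Disney)
  w_1 = 0.088582·1.4611 + 0.002021·7.7785 = 0.1451  (Qualcomm)
  w_2 = 0.088582·0.3745 + 0.002021·18.1209 = 0.0698  (Kellogg)
  w_3 = 0.088582·2.0798 + 0.002021·20.4358 = 0.2255  (Unilever)
  w_4 = 0.088582·1.5139 + 0.002021·14.5310 = 0.1635  (Ford)
  w_5 = 0.088582·1.3861 + 0.002021·14.7220 = 0.1525  (Xerox)
Σw_i=1.0000  μᵀw=0.1210
σ²=wᵀΣw=λ₁·μ_p+λ₂ = 0.088582·0.121 + 0.002021 = 0.012739 ≈ 0.0127

0.0127


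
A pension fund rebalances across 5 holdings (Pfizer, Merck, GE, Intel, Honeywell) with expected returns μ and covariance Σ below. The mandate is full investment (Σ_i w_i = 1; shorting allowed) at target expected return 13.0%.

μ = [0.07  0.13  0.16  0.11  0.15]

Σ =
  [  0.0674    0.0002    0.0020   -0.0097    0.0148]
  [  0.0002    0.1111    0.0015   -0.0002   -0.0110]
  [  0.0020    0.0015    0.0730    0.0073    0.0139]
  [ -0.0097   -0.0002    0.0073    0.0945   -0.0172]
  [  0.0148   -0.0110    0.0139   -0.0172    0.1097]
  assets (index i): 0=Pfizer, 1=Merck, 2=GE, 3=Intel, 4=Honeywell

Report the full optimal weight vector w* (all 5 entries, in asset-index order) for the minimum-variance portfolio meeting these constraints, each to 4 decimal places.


p=Σ⁻¹μ = [0.8793  1.2833  1.7429  1.3720  1.3717]
q=Σ⁻¹𝟙 = [14.4145  9.7419  10.1186  12.9189  8.8914]
a=μᵀp=0.863923  b=𝟙ᵀp=6.649226  c=𝟙ᵀq=56.085276  D=ac−b²=4.241135
λ₁=(c·0.130−b)/D = (56.085276·0.130−6.649226)/4.241135 = 0.151341
λ₂=(a−b·0.130)/D = (0.863923−6.649226·0.130)/4.241135 = -0.000112
w* = 0.151341·p + -0.000112·q:
  w_0 = 0.151341·0.8793 + -0.000112·14.4145 = 0.1315  (Pfizer)
  w_1 = 0.151341·1.2833 + -0.000112·9.7419 = 0.1931  (Merck)
  w_2 = 0.151341·1.7429 + -0.000112·10.1186 = 0.2626  (GE)
  w_3 = 0.151341·1.3720 + -0.000112·12.9189 = 0.2062  (Intel)
  w_4 = 0.151341·1.3717 + -0.000112·8.8914 = 0.2066  (Honeywell)
Σw_i=1.0000  μᵀw=0.1300
σ²=wᵀΣw=λ₁·μ_p+λ₂ = 0.151341·0.130 + -0.000112 = 0.019562 ≈ 0.0196

0.1315  0.1931  0.2626  0.2062  0.2066


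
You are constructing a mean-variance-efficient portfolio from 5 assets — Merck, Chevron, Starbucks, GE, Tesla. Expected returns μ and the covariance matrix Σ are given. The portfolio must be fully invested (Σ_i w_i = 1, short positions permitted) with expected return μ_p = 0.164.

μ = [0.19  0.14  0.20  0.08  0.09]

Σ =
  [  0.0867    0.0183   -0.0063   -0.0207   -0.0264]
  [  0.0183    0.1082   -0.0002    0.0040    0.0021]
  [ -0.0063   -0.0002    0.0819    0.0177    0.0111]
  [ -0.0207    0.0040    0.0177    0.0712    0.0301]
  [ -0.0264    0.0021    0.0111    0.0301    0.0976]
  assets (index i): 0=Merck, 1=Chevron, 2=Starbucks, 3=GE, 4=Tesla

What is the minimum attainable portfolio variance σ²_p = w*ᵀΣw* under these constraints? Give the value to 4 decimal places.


g=Σ⁻¹μ = [2.7341  0.7836  2.3242  0.8200  1.1276]
h=Σ⁻¹𝟙 = [16.9061  5.7622  9.5749  12.0789  9.8808]
a=μᵀg=1.261099  b=𝟙ᵀg=7.789439  c=𝟙ᵀh=54.202942  D=ac−b²=7.679894
λ₁=(c·0.164−b)/D = (54.202942·0.164−7.789439)/7.679894 = 0.143211
λ₂=(a−b·0.164)/D = (1.261099−7.789439·0.164)/7.679894 = -0.002131
w* = 0.143211·g + -0.002131·h:
  w_0 = 0.143211·2.7341 + -0.002131·16.9061 = 0.3555  (Merck)
  w_1 = 0.143211·0.7836 + -0.002131·5.7622 = 0.0999  (Chevron)
  w_2 = 0.143211·2.3242 + -0.002131·9.5749 = 0.3124  (Starbucks)
  w_3 = 0.143211·0.8200 + -0.002131·12.0789 = 0.0917  (GE)
  w_4 = 0.143211·1.1276 + -0.002131·9.8808 = 0.1404  (Tesla)
Σw_i=1.0000  μᵀw=0.1640
σ²=wᵀΣw=λ₁·μ_p+λ₂ = 0.143211·0.164 + -0.002131 = 0.021355 ≈ 0.0214

0.0214


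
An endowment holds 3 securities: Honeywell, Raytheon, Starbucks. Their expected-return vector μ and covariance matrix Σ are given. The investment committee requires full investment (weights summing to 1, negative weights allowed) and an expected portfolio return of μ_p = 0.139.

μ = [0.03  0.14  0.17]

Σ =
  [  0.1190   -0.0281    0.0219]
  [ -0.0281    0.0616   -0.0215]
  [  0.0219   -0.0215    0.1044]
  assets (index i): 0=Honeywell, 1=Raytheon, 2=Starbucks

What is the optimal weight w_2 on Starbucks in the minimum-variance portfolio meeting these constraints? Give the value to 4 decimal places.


u=Σ⁻¹μ = [0.6358  3.3234  2.1794]
v=Σ⁻¹𝟙 = [12.3033  26.1695  12.3870]
a=μᵀu=0.854852  b=𝟙ᵀu=6.138621  c=𝟙ᵀv=50.859781  D=ac−b²=5.794914
λ₁=(c·0.139−b)/D = (50.859781·0.139−6.138621)/5.794914 = 0.160639
λ₂=(a−b·0.139)/D = (0.854852−6.138621·0.139)/5.794914 = 0.000273
w* = 0.160639·u + 0.000273·v:
  w_0 = 0.160639·0.6358 + 0.000273·12.3033 = 0.1055  (Honeywell)
  w_1 = 0.160639·3.3234 + 0.000273·26.1695 = 0.5410  (Raytheon)
  w_2 = 0.160639·2.1794 + 0.000273·12.3870 = 0.3535  (Starbucks)
Σw_i=1.0000  μᵀw=0.1390
σ²=wᵀΣw=λ₁·μ_p+λ₂ = 0.160639·0.139 + 0.000273 = 0.022602 ≈ 0.0226

0.3535


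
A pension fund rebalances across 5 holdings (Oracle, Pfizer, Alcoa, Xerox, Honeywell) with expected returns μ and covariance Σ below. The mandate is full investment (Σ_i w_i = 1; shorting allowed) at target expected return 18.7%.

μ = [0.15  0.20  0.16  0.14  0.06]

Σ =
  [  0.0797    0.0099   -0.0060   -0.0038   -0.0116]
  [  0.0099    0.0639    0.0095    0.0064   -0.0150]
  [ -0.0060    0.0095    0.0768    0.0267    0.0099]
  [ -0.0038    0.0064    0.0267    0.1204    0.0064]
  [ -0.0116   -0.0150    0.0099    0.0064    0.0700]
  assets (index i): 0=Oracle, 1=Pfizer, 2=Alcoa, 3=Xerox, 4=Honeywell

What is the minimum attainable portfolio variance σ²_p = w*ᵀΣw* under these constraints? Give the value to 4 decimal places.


u=Σ⁻¹μ = [1.8826  2.9163  1.4409  0.6664  1.5293]
v=Σ⁻¹𝟙 = [14.0797  16.1062  7.9576  5.1472  18.4742]
a=μᵀu=1.281239  b=𝟙ᵀu=8.435472  c=𝟙ᵀv=61.764923  D=ac−b²=7.978432
λ₁=(c·0.187−b)/D = (61.764923·0.187−8.435472)/7.978432 = 0.390374
λ₂=(a−b·0.187)/D = (1.281239−8.435472·0.187)/7.978432 = -0.037124
w* = 0.390374·u + -0.037124·v:
  w_0 = 0.390374·1.8826 + -0.037124·14.0797 = 0.2122  (Oracle)
  w_1 = 0.390374·2.9163 + -0.037124·16.1062 = 0.5405  (Pfizer)
  w_2 = 0.390374·1.4409 + -0.037124·7.9576 = 0.2671  (Alcoa)
  w_3 = 0.390374·0.6664 + -0.037124·5.1472 = 0.0690  (Xerox)
  w_4 = 0.390374·1.5293 + -0.037124·18.4742 = -0.0888  (Honeywell)
Σw_i=1.0000  μᵀw=0.1870
σ²=wᵀΣw=λ₁·μ_p+λ₂ = 0.390374·0.187 + -0.037124 = 0.035875 ≈ 0.0359

0.0359


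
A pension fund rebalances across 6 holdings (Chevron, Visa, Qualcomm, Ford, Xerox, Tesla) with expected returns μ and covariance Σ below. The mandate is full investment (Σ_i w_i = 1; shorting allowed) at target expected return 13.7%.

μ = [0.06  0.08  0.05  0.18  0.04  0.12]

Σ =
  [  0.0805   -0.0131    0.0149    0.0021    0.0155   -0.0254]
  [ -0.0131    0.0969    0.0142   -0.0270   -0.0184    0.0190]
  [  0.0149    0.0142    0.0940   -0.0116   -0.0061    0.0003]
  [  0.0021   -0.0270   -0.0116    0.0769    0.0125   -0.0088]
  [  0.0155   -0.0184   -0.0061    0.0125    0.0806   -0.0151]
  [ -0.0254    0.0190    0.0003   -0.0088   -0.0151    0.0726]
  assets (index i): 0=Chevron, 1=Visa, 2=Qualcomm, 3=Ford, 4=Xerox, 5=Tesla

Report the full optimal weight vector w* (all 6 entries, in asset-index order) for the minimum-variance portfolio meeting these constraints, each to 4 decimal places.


0.1315  0.1563  0.0088  0.4737  -0.0417  0.2714

p=Σ⁻¹μ = [1.4170  1.4590  0.4922  3.0578  0.5410  2.2480]
q=Σ⁻¹𝟙 = [16.5735  15.2566  8.9518  19.3221  14.2910  20.8572]
a=μᵀp=1.068155  b=𝟙ᵀp=9.215010  c=𝟙ᵀq=95.252176  D=ac−b²=16.827635
λ₁=(c·0.137−b)/D = (95.252176·0.137−9.215010)/16.827635 = 0.227871
λ₂=(a−b·0.137)/D = (1.068155−9.215010·0.137)/16.827635 = -0.011547
w* = 0.227871·p + -0.011547·q:
  w_0 = 0.227871·1.4170 + -0.011547·16.5735 = 0.1315  (Chevron)
  w_1 = 0.227871·1.4590 + -0.011547·15.2566 = 0.1563  (Visa)
  w_2 = 0.227871·0.4922 + -0.011547·8.9518 = 0.0088  (Qualcomm)
  w_3 = 0.227871·3.0578 + -0.011547·19.3221 = 0.4737  (Ford)
  w_4 = 0.227871·0.5410 + -0.011547·14.2910 = -0.0417  (Xerox)
  w_5 = 0.227871·2.2480 + -0.011547·20.8572 = 0.2714  (Tesla)
Σw_i=1.0000  μᵀw=0.1370
σ²=wᵀΣw=λ₁·μ_p+λ₂ = 0.227871·0.137 + -0.011547 = 0.019672 ≈ 0.0197


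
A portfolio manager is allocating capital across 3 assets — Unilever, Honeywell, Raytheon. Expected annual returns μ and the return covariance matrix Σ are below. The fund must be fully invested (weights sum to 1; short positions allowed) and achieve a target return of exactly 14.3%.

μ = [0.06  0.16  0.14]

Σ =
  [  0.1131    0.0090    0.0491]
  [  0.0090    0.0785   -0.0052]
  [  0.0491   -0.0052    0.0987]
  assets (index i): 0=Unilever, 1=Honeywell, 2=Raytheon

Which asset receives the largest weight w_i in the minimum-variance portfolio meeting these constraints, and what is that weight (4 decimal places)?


u=Σ⁻¹μ = [-0.3960  2.1983  1.7313]
v=Σ⁻¹𝟙 = [3.9859  12.8666  8.8267]
a=μᵀu=0.570344  b=𝟙ᵀu=3.533547  c=𝟙ᵀv=25.679216  D=ac−b²=2.160037
λ₁=(c·0.143−b)/D = (25.679216·0.143−3.533547)/2.160037 = 0.064157
λ₂=(a−b·0.143)/D = (0.570344−3.533547·0.143)/2.160037 = 0.030114
w* = 0.064157·u + 0.030114·v:
  w_0 = 0.064157·-0.3960 + 0.030114·3.9859 = 0.0946  (Unilever)
  w_1 = 0.064157·2.1983 + 0.030114·12.8666 = 0.5285  (Honeywell)
  w_2 = 0.064157·1.7313 + 0.030114·8.8267 = 0.3769  (Raytheon)
Σw_i=1.0000  μᵀw=0.1430
σ²=wᵀΣw=λ₁·μ_p+λ₂ = 0.064157·0.143 + 0.030114 = 0.039288 ≈ 0.0393

Honeywell (0.5285)


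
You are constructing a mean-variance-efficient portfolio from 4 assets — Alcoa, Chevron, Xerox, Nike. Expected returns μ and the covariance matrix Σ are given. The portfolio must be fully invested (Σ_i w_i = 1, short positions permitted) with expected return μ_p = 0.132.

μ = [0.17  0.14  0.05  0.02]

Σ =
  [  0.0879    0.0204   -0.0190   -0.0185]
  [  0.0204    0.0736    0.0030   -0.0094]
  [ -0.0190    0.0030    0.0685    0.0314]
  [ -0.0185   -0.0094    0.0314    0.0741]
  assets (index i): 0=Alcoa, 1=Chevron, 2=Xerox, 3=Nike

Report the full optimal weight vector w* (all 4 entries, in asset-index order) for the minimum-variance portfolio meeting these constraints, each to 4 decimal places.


g=Σ⁻¹μ = [1.9284  1.3946  0.9658  0.5190]
h=Σ⁻¹𝟙 = [14.2532  10.8566  11.9489  13.3676]
a=μᵀg=0.581734  b=𝟙ᵀg=4.807759  c=𝟙ᵀh=50.426264  D=ac−b²=6.220149
λ₁=(c·0.132−b)/D = (50.426264·0.132−4.807759)/6.220149 = 0.297181
λ₂=(a−b·0.132)/D = (0.581734−4.807759·0.132)/6.220149 = -0.008503
w* = 0.297181·g + -0.008503·h:
  w_0 = 0.297181·1.9284 + -0.008503·14.2532 = 0.4519  (Alcoa)
  w_1 = 0.297181·1.3946 + -0.008503·10.8566 = 0.3221  (Chevron)
  w_2 = 0.297181·0.9658 + -0.008503·11.9489 = 0.1854  (Xerox)
  w_3 = 0.297181·0.5190 + -0.008503·13.3676 = 0.0406  (Nike)
Σw_i=1.0000  μᵀw=0.1320
σ²=wᵀΣw=λ₁·μ_p+λ₂ = 0.297181·0.132 + -0.008503 = 0.030725 ≈ 0.0307

0.4519  0.3221  0.1854  0.0406


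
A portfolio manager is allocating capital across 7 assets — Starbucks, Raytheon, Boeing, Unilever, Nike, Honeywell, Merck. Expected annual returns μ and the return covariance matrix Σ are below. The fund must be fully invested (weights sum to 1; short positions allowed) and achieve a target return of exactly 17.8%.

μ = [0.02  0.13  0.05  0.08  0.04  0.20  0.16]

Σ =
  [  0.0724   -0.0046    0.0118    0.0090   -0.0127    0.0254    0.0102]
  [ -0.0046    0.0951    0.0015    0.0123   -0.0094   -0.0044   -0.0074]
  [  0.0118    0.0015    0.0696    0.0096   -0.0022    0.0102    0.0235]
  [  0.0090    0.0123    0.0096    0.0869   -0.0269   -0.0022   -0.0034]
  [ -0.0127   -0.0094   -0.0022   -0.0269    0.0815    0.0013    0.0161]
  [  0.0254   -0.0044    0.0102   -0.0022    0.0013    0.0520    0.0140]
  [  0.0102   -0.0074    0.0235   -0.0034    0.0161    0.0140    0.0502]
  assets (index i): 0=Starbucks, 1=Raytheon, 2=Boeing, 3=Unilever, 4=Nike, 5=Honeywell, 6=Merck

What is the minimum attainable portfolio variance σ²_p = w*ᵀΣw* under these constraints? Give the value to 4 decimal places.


0.0208

u=Σ⁻¹μ = [-1.4693  1.5919  -0.8432  1.2129  0.1649  4.1034  3.0001]
v=Σ⁻¹𝟙 = [9.4354  12.0337  6.4369  14.3848  18.1766  12.2450  8.4935]
a=μᵀu=1.539731  b=𝟙ᵀu=7.760752  c=𝟙ᵀv=81.205980  D=ac−b²=64.806115
λ₁=(c·0.178−b)/D = (81.205980·0.178−7.760752)/64.806115 = 0.103291
λ₂=(a−b·0.178)/D = (1.539731−7.760752·0.178)/64.806115 = 0.002443
w* = 0.103291·u + 0.002443·v:
  w_0 = 0.103291·-1.4693 + 0.002443·9.4354 = -0.1287  (Starbucks)
  w_1 = 0.103291·1.5919 + 0.002443·12.0337 = 0.1938  (Raytheon)
  w_2 = 0.103291·-0.8432 + 0.002443·6.4369 = -0.0714  (Boeing)
  w_3 = 0.103291·1.2129 + 0.002443·14.3848 = 0.1604  (Unilever)
  w_4 = 0.103291·0.1649 + 0.002443·18.1766 = 0.0614  (Nike)
  w_5 = 0.103291·4.1034 + 0.002443·12.2450 = 0.4538  (Honeywell)
  w_6 = 0.103291·3.0001 + 0.002443·8.4935 = 0.3306  (Merck)
Σw_i=1.0000  μᵀw=0.1780
σ²=wᵀΣw=λ₁·μ_p+λ₂ = 0.103291·0.178 + 0.002443 = 0.020829 ≈ 0.0208


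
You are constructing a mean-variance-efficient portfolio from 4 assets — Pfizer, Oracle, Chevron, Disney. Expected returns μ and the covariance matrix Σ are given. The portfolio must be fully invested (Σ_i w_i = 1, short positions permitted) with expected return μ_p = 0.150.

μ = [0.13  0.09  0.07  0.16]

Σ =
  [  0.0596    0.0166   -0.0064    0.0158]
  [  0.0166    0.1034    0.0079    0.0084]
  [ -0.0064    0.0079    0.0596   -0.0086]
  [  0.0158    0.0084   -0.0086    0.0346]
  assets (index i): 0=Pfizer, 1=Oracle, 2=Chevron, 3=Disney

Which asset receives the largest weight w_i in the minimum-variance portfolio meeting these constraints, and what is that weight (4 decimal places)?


Disney (0.8187)

u=Σ⁻¹μ = [1.1362  0.1715  1.9294  4.5434]
v=Σ⁻¹𝟙 = [10.4003  4.0450  21.4727  28.5076]
a=μᵀu=1.025130  b=𝟙ᵀu=7.780391  c=𝟙ᵀv=64.425581  D=ac−b²=5.510133
λ₁=(c·0.150−b)/D = (64.425581·0.150−7.780391)/5.510133 = 0.341815
λ₂=(a−b·0.150)/D = (1.025130−7.780391·0.150)/5.510133 = -0.025758
w* = 0.341815·u + -0.025758·v:
  w_0 = 0.341815·1.1362 + -0.025758·10.4003 = 0.1205  (Pfizer)
  w_1 = 0.341815·0.1715 + -0.025758·4.0450 = -0.0456  (Oracle)
  w_2 = 0.341815·1.9294 + -0.025758·21.4727 = 0.1064  (Chevron)
  w_3 = 0.341815·4.5434 + -0.025758·28.5076 = 0.8187  (Disney)
Σw_i=1.0000  μᵀw=0.1500
σ²=wᵀΣw=λ₁·μ_p+λ₂ = 0.341815·0.150 + -0.025758 = 0.025515 ≈ 0.0255


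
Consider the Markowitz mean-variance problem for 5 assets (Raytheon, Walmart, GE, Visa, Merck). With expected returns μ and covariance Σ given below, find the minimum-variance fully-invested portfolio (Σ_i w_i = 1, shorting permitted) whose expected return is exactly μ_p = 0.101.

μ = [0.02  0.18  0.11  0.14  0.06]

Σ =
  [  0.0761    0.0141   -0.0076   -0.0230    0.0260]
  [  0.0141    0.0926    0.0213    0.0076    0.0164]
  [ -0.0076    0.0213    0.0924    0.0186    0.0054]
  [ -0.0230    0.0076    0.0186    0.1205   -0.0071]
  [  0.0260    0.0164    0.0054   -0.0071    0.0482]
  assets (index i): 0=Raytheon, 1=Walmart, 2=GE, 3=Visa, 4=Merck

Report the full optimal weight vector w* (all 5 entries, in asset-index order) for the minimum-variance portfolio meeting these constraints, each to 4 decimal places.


0.1729  0.1823  0.1630  0.2236  0.2582

u=Σ⁻¹μ = [0.0845  1.5799  0.5816  1.0326  0.7486]
v=Σ⁻¹𝟙 = [11.4810  3.9533  8.0786  9.8039  13.7478]
a=μᵀu=0.539530  b=𝟙ᵀu=4.027258  c=𝟙ᵀv=47.064482  D=ac−b²=9.173901
λ₁=(c·0.101−b)/D = (47.064482·0.101−4.027258)/9.173901 = 0.079165
λ₂=(a−b·0.101)/D = (0.539530−4.027258·0.101)/9.173901 = 0.014473
w* = 0.079165·u + 0.014473·v:
  w_0 = 0.079165·0.0845 + 0.014473·11.4810 = 0.1729  (Raytheon)
  w_1 = 0.079165·1.5799 + 0.014473·3.9533 = 0.1823  (Walmart)
  w_2 = 0.079165·0.5816 + 0.014473·8.0786 = 0.1630  (GE)
  w_3 = 0.079165·1.0326 + 0.014473·9.8039 = 0.2236  (Visa)
  w_4 = 0.079165·0.7486 + 0.014473·13.7478 = 0.2582  (Merck)
Σw_i=1.0000  μᵀw=0.1010
σ²=wᵀΣw=λ₁·μ_p+λ₂ = 0.079165·0.101 + 0.014473 = 0.022469 ≈ 0.0225


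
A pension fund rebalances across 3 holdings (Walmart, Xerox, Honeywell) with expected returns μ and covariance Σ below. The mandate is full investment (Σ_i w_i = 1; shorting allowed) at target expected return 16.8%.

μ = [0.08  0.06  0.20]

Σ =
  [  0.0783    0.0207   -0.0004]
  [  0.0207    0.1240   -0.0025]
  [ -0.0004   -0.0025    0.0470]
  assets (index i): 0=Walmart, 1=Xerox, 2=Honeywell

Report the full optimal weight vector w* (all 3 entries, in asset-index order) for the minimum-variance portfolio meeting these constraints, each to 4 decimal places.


p=Σ⁻¹μ = [0.9341  0.4143  4.2853]
q=Σ⁻¹𝟙 = [11.1256  6.6453  21.7248]
a=μᵀp=0.956647  b=𝟙ᵀp=5.633713  c=𝟙ᵀq=39.495595  D=ac−b²=6.044631
λ₁=(c·0.168−b)/D = (39.495595·0.168−5.633713)/6.044631 = 0.165692
λ₂=(a−b·0.168)/D = (0.956647−5.633713·0.168)/6.044631 = 0.001685
w* = 0.165692·p + 0.001685·q:
  w_0 = 0.165692·0.9341 + 0.001685·11.1256 = 0.1735  (Walmart)
  w_1 = 0.165692·0.4143 + 0.001685·6.6453 = 0.0798  (Xerox)
  w_2 = 0.165692·4.2853 + 0.001685·21.7248 = 0.7466  (Honeywell)
Σw_i=1.0000  μᵀw=0.1680
σ²=wᵀΣw=λ₁·μ_p+λ₂ = 0.165692·0.168 + 0.001685 = 0.029521 ≈ 0.0295

0.1735  0.0798  0.7466


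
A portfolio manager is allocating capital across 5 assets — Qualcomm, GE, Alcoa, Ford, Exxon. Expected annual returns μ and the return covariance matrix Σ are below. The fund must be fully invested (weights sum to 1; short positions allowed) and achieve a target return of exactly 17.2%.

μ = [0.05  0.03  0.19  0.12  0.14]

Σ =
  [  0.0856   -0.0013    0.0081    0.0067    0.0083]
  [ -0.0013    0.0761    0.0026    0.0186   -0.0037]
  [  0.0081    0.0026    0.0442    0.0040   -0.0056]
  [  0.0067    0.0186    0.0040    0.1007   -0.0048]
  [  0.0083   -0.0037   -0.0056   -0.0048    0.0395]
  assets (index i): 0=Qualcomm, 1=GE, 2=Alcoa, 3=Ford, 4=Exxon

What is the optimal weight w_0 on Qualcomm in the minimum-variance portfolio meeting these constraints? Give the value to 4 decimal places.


p=Σ⁻¹μ = [-0.3984  0.1436  4.8200  1.2134  4.4723]
q=Σ⁻¹𝟙 = [6.1440  11.9652  23.8250  7.7699  29.4681]
a=μᵀp=1.671912  b=𝟙ᵀp=10.250839  c=𝟙ᵀq=79.172313  D=ac−b²=27.289435
λ₁=(c·0.172−b)/D = (79.172313·0.172−10.250839)/27.289435 = 0.123374
λ₂=(a−b·0.172)/D = (1.671912−10.250839·0.172)/27.289435 = -0.003343
w* = 0.123374·p + -0.003343·q:
  w_0 = 0.123374·-0.3984 + -0.003343·6.1440 = -0.0697  (Qualcomm)
  w_1 = 0.123374·0.1436 + -0.003343·11.9652 = -0.0223  (GE)
  w_2 = 0.123374·4.8200 + -0.003343·23.8250 = 0.5150  (Alcoa)
  w_3 = 0.123374·1.2134 + -0.003343·7.7699 = 0.1237  (Ford)
  w_4 = 0.123374·4.4723 + -0.003343·29.4681 = 0.4532  (Exxon)
Σw_i=1.0000  μᵀw=0.1720
σ²=wᵀΣw=λ₁·μ_p+λ₂ = 0.123374·0.172 + -0.003343 = 0.017877 ≈ 0.0179

-0.0697


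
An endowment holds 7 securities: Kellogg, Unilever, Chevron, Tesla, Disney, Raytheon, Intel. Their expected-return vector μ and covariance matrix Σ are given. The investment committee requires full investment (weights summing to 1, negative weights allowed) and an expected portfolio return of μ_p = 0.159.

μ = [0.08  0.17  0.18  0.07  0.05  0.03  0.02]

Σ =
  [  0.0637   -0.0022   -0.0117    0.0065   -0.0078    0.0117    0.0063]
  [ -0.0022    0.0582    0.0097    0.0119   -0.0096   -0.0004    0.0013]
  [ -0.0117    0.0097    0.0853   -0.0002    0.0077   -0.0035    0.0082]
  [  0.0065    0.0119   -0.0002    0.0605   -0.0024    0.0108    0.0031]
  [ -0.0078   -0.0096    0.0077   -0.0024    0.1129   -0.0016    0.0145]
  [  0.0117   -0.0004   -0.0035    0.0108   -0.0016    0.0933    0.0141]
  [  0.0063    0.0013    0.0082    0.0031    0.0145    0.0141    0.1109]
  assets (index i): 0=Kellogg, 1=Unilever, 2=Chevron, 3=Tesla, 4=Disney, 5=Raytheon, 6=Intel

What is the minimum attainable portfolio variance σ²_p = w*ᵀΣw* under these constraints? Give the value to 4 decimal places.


0.0261

x=Σ⁻¹μ = [1.7454  2.6794  2.0124  0.4556  0.6953  0.1830  -0.2259]
y=Σ⁻¹𝟙 = [16.6740  15.4258  11.2232  10.6014  10.3109  7.3876  4.4755]
a=μᵀx=1.025001  b=𝟙ᵀx=7.545262  c=𝟙ᵀy=76.098339  D=ac−b²=21.069865
λ₁=(c·0.159−b)/D = (76.098339·0.159−7.545262)/21.069865 = 0.216156
λ₂=(a−b·0.159)/D = (1.025001−7.545262·0.159)/21.069865 = -0.008291
w* = 0.216156·x + -0.008291·y:
  w_0 = 0.216156·1.7454 + -0.008291·16.6740 = 0.2390  (Kellogg)
  w_1 = 0.216156·2.6794 + -0.008291·15.4258 = 0.4513  (Unilever)
  w_2 = 0.216156·2.0124 + -0.008291·11.2232 = 0.3419  (Chevron)
  w_3 = 0.216156·0.4556 + -0.008291·10.6014 = 0.0106  (Tesla)
  w_4 = 0.216156·0.6953 + -0.008291·10.3109 = 0.0648  (Disney)
  w_5 = 0.216156·0.1830 + -0.008291·7.3876 = -0.0217  (Raytheon)
  w_6 = 0.216156·-0.2259 + -0.008291·4.4755 = -0.0859  (Intel)
Σw_i=1.0000  μᵀw=0.1590
σ²=wᵀΣw=λ₁·μ_p+λ₂ = 0.216156·0.159 + -0.008291 = 0.026078 ≈ 0.0261


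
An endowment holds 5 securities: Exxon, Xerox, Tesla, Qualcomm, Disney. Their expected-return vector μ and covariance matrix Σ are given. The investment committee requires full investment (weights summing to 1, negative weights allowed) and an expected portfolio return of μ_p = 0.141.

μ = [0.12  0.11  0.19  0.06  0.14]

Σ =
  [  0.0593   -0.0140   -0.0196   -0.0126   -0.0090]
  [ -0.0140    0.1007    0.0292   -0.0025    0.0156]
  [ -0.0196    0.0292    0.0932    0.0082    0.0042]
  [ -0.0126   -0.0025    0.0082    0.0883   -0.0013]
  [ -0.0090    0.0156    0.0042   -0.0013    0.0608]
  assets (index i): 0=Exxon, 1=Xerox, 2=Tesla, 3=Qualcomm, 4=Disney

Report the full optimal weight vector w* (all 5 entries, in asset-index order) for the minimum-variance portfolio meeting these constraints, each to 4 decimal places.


u=Σ⁻¹μ = [3.5470  0.5140  2.4195  1.0131  2.5503]
v=Σ⁻¹𝟙 = [28.6454  7.9500  12.1461  14.7766  18.1247]
a=μᵀu=1.359698  b=𝟙ᵀu=10.043765  c=𝟙ᵀv=81.642800  D=ac−b²=10.132348
λ₁=(c·0.141−b)/D = (81.642800·0.141−10.043765)/10.132348 = 0.144870
λ₂=(a−b·0.141)/D = (1.359698−10.043765·0.141)/10.132348 = -0.005574
w* = 0.144870·u + -0.005574·v:
  w_0 = 0.144870·3.5470 + -0.005574·28.6454 = 0.3542  (Exxon)
  w_1 = 0.144870·0.5140 + -0.005574·7.9500 = 0.0301  (Xerox)
  w_2 = 0.144870·2.4195 + -0.005574·12.1461 = 0.2828  (Tesla)
  w_3 = 0.144870·1.0131 + -0.005574·14.7766 = 0.0644  (Qualcomm)
  w_4 = 0.144870·2.5503 + -0.005574·18.1247 = 0.2684  (Disney)
Σw_i=1.0000  μᵀw=0.1410
σ²=wᵀΣw=λ₁·μ_p+λ₂ = 0.144870·0.141 + -0.005574 = 0.014853 ≈ 0.0149

0.3542  0.0301  0.2828  0.0644  0.2684


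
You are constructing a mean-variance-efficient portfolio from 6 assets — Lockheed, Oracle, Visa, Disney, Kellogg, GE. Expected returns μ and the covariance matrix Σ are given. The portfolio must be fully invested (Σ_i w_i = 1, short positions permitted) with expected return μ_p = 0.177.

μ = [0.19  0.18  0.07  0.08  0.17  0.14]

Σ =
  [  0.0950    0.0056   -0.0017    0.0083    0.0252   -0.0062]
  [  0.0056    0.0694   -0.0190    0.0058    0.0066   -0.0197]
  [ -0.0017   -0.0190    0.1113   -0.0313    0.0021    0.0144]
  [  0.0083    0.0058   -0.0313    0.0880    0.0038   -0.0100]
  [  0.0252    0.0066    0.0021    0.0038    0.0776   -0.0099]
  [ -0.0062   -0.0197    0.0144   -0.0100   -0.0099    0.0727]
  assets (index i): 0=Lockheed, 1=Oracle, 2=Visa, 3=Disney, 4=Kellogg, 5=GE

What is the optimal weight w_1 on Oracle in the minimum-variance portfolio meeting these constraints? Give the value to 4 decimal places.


g=Σ⁻¹μ = [1.4559  3.4158  1.1407  1.2360  1.7387  3.1563]
h=Σ⁻¹𝟙 = [6.7077  21.4100  14.4474  16.3897  10.3644  20.9330]
a=μᵀg=1.807643  b=𝟙ᵀg=12.143308  c=𝟙ᵀh=90.252082  D=ac−b²=15.683621
λ₁=(c·0.177−b)/D = (90.252082·0.177−12.143308)/15.683621 = 0.244287
λ₂=(a−b·0.177)/D = (1.807643−12.143308·0.177)/15.683621 = -0.021788
w* = 0.244287·g + -0.021788·h:
  w_0 = 0.244287·1.4559 + -0.021788·6.7077 = 0.2095  (Lockheed)
  w_1 = 0.244287·3.4158 + -0.021788·21.4100 = 0.3679  (Oracle)
  w_2 = 0.244287·1.1407 + -0.021788·14.4474 = -0.0361  (Visa)
  w_3 = 0.244287·1.2360 + -0.021788·16.3897 = -0.0552  (Disney)
  w_4 = 0.244287·1.7387 + -0.021788·10.3644 = 0.1989  (Kellogg)
  w_5 = 0.244287·3.1563 + -0.021788·20.9330 = 0.3150  (GE)
Σw_i=1.0000  μᵀw=0.1770
σ²=wᵀΣw=λ₁·μ_p+λ₂ = 0.244287·0.177 + -0.021788 = 0.021450 ≈ 0.0215

0.3679


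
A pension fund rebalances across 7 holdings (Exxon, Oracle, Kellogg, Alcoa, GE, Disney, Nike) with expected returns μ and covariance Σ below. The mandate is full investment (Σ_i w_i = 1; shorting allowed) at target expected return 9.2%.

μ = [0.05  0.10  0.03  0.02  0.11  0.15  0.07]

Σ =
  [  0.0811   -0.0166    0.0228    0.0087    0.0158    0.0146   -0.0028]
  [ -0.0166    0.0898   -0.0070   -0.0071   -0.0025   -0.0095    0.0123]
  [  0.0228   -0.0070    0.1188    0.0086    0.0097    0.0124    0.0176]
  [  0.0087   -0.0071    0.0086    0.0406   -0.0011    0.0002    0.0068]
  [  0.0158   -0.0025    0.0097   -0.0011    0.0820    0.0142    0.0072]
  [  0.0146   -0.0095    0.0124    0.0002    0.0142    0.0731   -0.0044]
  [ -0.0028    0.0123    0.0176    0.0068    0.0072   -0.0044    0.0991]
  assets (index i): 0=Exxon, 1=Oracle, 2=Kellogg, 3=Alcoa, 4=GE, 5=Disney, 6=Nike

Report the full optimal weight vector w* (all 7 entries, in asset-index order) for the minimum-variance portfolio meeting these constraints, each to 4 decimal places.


g=Σ⁻¹μ = [0.3435  1.3804  -0.1476  0.6149  0.9421  2.0363  0.5507]
h=Σ⁻¹𝟙 = [8.4519  15.5179  3.1112  24.0126  8.3487  12.1627  6.1368]
a=μᵀg=0.610708  b=𝟙ᵀg=5.720304  c=𝟙ᵀh=77.741699  D=ac−b²=14.755593
λ₁=(c·0.092−b)/D = (77.741699·0.092−5.720304)/14.755593 = 0.097043
λ₂=(a−b·0.092)/D = (0.610708−5.720304·0.092)/14.755593 = 0.005723
w* = 0.097043·g + 0.005723·h:
  w_0 = 0.097043·0.3435 + 0.005723·8.4519 = 0.0817  (Exxon)
  w_1 = 0.097043·1.3804 + 0.005723·15.5179 = 0.2228  (Oracle)
  w_2 = 0.097043·-0.1476 + 0.005723·3.1112 = 0.0035  (Kellogg)
  w_3 = 0.097043·0.6149 + 0.005723·24.0126 = 0.1971  (Alcoa)
  w_4 = 0.097043·0.9421 + 0.005723·8.3487 = 0.1392  (GE)
  w_5 = 0.097043·2.0363 + 0.005723·12.1627 = 0.2672  (Disney)
  w_6 = 0.097043·0.5507 + 0.005723·6.1368 = 0.0886  (Nike)
Σw_i=1.0000  μᵀw=0.0920
σ²=wᵀΣw=λ₁·μ_p+λ₂ = 0.097043·0.092 + 0.005723 = 0.014651 ≈ 0.0147

0.0817  0.2228  0.0035  0.1971  0.1392  0.2672  0.0886


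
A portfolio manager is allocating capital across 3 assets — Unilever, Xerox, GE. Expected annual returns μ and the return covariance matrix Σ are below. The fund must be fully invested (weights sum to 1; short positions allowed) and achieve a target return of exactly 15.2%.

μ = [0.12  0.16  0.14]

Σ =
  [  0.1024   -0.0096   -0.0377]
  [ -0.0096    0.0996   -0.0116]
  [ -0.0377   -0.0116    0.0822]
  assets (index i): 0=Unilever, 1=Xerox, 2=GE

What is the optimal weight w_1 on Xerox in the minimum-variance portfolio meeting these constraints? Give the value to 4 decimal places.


0.6248

u=Σ⁻¹μ = [2.5543  2.2240  3.1885]
v=Σ⁻¹𝟙 = [19.7066  14.6499  23.2710]
a=μᵀu=1.108734  b=𝟙ᵀu=7.966714  c=𝟙ᵀv=57.627487  D=ac−b²=0.425036
λ₁=(c·0.152−b)/D = (57.627487·0.152−7.966714)/0.425036 = 1.864935
λ₂=(a−b·0.152)/D = (1.108734−7.966714·0.152)/0.425036 = -0.240465
w* = 1.864935·u + -0.240465·v:
  w_0 = 1.864935·2.5543 + -0.240465·19.7066 = 0.0248  (Unilever)
  w_1 = 1.864935·2.2240 + -0.240465·14.6499 = 0.6248  (Xerox)
  w_2 = 1.864935·3.1885 + -0.240465·23.2710 = 0.3505  (GE)
Σw_i=1.0000  μᵀw=0.1520
σ²=wᵀΣw=λ₁·μ_p+λ₂ = 1.864935·0.152 + -0.240465 = 0.043005 ≈ 0.0430


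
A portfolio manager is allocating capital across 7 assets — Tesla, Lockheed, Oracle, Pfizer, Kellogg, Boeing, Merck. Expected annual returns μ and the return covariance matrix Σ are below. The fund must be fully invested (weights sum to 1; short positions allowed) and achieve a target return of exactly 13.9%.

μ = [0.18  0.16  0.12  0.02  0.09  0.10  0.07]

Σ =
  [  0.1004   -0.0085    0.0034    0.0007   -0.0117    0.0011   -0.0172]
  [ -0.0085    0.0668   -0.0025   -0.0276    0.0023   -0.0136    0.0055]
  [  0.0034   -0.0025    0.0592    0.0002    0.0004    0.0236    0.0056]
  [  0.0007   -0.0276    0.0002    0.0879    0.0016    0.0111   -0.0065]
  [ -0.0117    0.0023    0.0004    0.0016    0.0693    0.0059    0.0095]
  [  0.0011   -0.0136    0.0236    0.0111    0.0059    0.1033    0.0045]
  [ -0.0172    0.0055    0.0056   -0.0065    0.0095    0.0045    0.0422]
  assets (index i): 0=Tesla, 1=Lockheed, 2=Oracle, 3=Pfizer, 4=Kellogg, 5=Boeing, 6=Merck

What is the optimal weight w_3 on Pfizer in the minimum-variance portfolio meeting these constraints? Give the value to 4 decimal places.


0.0188

u=Σ⁻¹μ = [2.4636  3.2310  1.5421  1.2424  1.2516  0.7285  1.8690]
v=Σ⁻¹𝟙 = [17.2136  24.5079  11.9470  19.8205  11.9643  6.0641  25.6460]
a=μᵀu=1.486632  b=𝟙ᵀu=12.328187  c=𝟙ᵀv=117.163472  D=ac−b²=22.194731
λ₁=(c·0.139−b)/D = (117.163472·0.139−12.328187)/22.194731 = 0.178310
λ₂=(a−b·0.139)/D = (1.486632−12.328187·0.139)/22.194731 = -0.010227
w* = 0.178310·u + -0.010227·v:
  w_0 = 0.178310·2.4636 + -0.010227·17.2136 = 0.2632  (Tesla)
  w_1 = 0.178310·3.2310 + -0.010227·24.5079 = 0.3255  (Lockheed)
  w_2 = 0.178310·1.5421 + -0.010227·11.9470 = 0.1528  (Oracle)
  w_3 = 0.178310·1.2424 + -0.010227·19.8205 = 0.0188  (Pfizer)
  w_4 = 0.178310·1.2516 + -0.010227·11.9643 = 0.1008  (Kellogg)
  w_5 = 0.178310·0.7285 + -0.010227·6.0641 = 0.0679  (Boeing)
  w_6 = 0.178310·1.8690 + -0.010227·25.6460 = 0.0710  (Merck)
Σw_i=1.0000  μᵀw=0.1390
σ²=wᵀΣw=λ₁·μ_p+λ₂ = 0.178310·0.139 + -0.010227 = 0.014558 ≈ 0.0146


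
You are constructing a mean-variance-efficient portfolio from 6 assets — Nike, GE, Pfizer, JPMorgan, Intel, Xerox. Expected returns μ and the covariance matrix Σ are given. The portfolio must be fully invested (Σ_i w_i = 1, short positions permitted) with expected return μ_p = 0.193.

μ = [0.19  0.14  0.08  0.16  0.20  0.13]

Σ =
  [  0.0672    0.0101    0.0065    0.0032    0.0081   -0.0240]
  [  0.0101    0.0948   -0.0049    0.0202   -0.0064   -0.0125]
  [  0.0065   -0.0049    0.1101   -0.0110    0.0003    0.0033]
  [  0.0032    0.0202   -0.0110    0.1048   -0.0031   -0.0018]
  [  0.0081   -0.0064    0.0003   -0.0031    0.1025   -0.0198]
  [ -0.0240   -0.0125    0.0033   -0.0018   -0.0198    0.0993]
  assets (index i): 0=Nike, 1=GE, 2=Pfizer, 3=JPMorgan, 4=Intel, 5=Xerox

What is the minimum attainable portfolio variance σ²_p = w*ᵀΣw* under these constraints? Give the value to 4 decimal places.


0.0290

x=Σ⁻¹μ = [3.1799  1.4035  0.6474  1.3435  2.3530  2.7264]
y=Σ⁻¹𝟙 = [16.8732  10.5976  8.8461  8.5978  12.7747  17.8917]
a=μᵀx=1.892462  b=𝟙ᵀx=11.653775  c=𝟙ᵀy=75.581139  D=ac−b²=7.223977
λ₁=(c·0.193−b)/D = (75.581139·0.193−11.653775)/7.223977 = 0.406062
λ₂=(a−b·0.193)/D = (1.892462−11.653775·0.193)/7.223977 = -0.049380
w* = 0.406062·x + -0.049380·y:
  w_0 = 0.406062·3.1799 + -0.049380·16.8732 = 0.4581  (Nike)
  w_1 = 0.406062·1.4035 + -0.049380·10.5976 = 0.0466  (GE)
  w_2 = 0.406062·0.6474 + -0.049380·8.8461 = -0.1739  (Pfizer)
  w_3 = 0.406062·1.3435 + -0.049380·8.5978 = 0.1210  (JPMorgan)
  w_4 = 0.406062·2.3530 + -0.049380·12.7747 = 0.3246  (Intel)
  w_5 = 0.406062·2.7264 + -0.049380·17.8917 = 0.2236  (Xerox)
Σw_i=1.0000  μᵀw=0.1930
σ²=wᵀΣw=λ₁·μ_p+λ₂ = 0.406062·0.193 + -0.049380 = 0.028991 ≈ 0.0290
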